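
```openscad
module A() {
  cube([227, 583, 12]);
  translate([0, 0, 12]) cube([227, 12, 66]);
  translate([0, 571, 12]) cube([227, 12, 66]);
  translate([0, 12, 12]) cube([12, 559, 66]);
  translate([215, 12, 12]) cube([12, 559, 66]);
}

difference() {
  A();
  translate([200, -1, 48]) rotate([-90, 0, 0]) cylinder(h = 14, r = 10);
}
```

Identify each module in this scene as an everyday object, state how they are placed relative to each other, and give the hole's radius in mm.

A is an open box. The open box has a circular hole through its front wall. The hole's radius is 10 mm.

The subtracted cylinder has r = 10 mm.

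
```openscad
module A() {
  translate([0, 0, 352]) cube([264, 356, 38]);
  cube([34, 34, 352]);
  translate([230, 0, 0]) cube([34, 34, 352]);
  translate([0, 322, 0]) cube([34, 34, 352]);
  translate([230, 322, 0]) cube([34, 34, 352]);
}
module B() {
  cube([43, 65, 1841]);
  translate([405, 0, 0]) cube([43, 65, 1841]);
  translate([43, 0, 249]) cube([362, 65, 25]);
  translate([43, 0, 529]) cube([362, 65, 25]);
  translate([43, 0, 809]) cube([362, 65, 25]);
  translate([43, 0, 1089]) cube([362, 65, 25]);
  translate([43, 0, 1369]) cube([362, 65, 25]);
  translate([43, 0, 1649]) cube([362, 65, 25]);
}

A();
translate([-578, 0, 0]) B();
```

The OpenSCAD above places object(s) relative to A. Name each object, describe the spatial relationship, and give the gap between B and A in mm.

The ladder's nearest face is 130 mm from the stool's −x face.

A is a stool. B is a ladder. The ladder is on the floor beside the stool on its −x side. The gap between the ladder and the stool is 130 mm.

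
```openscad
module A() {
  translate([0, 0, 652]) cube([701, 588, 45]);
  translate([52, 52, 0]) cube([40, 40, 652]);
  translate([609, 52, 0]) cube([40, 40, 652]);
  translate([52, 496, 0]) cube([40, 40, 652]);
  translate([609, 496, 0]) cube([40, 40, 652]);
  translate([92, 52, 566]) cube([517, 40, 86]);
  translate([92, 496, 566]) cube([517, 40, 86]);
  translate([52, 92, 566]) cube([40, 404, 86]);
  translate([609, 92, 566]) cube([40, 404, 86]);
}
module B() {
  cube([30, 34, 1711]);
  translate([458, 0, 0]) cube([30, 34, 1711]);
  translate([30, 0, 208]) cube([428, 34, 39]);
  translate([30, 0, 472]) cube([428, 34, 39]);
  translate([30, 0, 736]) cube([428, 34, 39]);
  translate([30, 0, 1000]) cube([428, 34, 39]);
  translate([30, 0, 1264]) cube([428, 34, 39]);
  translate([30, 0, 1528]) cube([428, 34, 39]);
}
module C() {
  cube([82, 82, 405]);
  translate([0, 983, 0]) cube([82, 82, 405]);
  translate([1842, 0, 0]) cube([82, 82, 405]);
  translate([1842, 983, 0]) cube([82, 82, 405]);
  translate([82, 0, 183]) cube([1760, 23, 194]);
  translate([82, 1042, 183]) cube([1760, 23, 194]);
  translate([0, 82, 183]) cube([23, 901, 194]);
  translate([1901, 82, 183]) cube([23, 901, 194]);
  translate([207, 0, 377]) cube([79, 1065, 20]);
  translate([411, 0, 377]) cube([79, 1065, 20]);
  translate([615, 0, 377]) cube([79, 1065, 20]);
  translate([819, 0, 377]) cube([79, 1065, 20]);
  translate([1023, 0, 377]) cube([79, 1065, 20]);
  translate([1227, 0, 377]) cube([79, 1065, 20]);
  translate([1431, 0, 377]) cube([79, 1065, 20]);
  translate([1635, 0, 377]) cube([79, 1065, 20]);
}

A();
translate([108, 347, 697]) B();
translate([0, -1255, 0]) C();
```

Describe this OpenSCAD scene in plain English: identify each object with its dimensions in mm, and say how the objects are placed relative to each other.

A is a rectangular dining table. The top is 701×588×45 mm with its upper surface at z = 697 mm. It stands on four 40×40 mm square legs, each inset 52 mm from the nearest pair of top edges, running from the floor to the underside of the top. Four apron rails, 40 mm thick and 86 mm tall, run between adjacent legs with their top edges flush with the underside of the top and their outer faces flush with the legs' outer faces.

B is a straight ladder. Two 30×34 mm vertical rails, 1711 mm tall, stand 488 mm apart (outside-to-outside) with their front faces coplanar on the −y side. 6 rungs, each 34 mm deep and 39 mm tall, span between the inner faces of the rails, front faces flush with the rails. The lowest rung's underside is at z = 208 mm and rungs are spaced 264 mm apart (underside to underside).

C is a bed frame 1924 mm long (x) by 1065 mm wide (y). Four 82×82 mm corner posts, 405 mm tall, at the corners of the footprint. Four rails of 23 mm thickness and 194 mm height run between adjacent posts with their undersides at z = 183 mm, their outer faces flush with the outside of the frame (the two x-running rails run between the posts' inner faces; the two y-running rails run between the posts' inner faces). 8 slats, each 79 mm wide (x) and 20 mm thick, lie across the top of the two x-running rails, running the full 1065 mm width of the frame in y; the slats are evenly spaced along x between the inner faces of the end posts with equal gaps (rounded down to the nearest mm) at the −x end and between each pair — any rounding remainder accumulates at the +x end.

The ladder is on top of the table. The bed frame is on the floor beside the table on its −y side.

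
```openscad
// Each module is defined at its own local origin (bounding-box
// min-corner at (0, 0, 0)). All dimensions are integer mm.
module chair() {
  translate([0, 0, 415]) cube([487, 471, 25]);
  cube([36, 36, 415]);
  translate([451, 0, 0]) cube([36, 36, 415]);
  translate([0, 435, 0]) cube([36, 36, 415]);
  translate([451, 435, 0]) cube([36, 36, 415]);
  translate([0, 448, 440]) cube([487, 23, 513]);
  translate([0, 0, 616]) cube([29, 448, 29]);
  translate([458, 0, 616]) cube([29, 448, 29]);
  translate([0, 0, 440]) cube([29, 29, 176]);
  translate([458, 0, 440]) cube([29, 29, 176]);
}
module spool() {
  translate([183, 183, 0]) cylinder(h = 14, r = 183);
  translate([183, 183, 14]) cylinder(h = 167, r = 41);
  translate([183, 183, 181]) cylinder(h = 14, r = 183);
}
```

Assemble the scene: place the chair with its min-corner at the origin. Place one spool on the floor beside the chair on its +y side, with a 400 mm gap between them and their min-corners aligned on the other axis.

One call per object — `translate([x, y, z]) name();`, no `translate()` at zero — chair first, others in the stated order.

chair();
translate([0, 871, 0]) spool();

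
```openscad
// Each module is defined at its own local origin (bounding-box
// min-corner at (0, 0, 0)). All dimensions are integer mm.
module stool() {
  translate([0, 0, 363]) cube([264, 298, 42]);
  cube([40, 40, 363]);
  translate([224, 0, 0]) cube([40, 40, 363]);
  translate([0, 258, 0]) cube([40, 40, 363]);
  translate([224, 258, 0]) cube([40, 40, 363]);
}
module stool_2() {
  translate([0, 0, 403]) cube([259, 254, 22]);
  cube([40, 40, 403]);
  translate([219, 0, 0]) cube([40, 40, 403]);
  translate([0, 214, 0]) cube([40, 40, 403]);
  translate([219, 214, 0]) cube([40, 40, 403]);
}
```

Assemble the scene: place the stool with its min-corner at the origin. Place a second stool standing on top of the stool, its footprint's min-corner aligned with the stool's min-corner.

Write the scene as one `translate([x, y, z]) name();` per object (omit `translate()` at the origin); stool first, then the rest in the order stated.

stool();
translate([0, 0, 405]) stool_2();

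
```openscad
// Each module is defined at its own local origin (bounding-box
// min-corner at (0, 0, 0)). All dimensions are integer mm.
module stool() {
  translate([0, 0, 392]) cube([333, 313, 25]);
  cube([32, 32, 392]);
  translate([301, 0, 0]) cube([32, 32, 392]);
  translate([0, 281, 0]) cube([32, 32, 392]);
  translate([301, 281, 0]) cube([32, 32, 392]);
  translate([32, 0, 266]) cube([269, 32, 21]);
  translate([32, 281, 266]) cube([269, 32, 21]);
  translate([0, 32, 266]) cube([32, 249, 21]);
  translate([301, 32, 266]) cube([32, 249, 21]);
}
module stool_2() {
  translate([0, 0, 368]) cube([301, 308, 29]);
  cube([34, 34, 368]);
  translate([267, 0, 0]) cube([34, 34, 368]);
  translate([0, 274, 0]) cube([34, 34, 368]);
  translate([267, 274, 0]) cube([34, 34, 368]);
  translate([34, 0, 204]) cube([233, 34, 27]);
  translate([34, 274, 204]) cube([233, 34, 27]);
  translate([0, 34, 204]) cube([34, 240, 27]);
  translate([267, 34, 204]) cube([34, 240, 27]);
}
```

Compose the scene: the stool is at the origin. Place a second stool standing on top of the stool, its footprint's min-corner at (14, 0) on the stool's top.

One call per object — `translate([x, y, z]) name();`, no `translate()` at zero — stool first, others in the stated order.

stool();
translate([14, 0, 417]) stool_2();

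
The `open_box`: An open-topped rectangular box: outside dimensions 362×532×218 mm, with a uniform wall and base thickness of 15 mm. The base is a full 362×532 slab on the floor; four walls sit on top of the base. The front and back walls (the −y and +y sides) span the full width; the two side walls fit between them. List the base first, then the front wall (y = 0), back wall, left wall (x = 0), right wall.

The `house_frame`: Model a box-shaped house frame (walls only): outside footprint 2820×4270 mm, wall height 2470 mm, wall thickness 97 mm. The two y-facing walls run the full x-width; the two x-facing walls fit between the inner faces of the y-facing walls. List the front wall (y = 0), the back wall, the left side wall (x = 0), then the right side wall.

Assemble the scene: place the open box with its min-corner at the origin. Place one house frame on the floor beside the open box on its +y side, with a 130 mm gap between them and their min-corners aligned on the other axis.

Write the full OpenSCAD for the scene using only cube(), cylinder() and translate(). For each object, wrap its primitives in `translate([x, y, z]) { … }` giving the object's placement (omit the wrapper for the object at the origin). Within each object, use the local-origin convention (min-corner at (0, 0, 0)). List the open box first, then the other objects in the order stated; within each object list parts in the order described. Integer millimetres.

cube([362, 532, 15]);
translate([0, 0, 15]) cube([362, 15, 203]);
translate([0, 517, 15]) cube([362, 15, 203]);
translate([0, 15, 15]) cube([15, 502, 203]);
translate([347, 15, 15]) cube([15, 502, 203]);
translate([0, 662, 0]) {
  cube([2820, 97, 2470]);
  translate([0, 4173, 0]) cube([2820, 97, 2470]);
  translate([0, 97, 0]) cube([97, 4076, 2470]);
  translate([2723, 97, 0]) cube([97, 4076, 2470]);
}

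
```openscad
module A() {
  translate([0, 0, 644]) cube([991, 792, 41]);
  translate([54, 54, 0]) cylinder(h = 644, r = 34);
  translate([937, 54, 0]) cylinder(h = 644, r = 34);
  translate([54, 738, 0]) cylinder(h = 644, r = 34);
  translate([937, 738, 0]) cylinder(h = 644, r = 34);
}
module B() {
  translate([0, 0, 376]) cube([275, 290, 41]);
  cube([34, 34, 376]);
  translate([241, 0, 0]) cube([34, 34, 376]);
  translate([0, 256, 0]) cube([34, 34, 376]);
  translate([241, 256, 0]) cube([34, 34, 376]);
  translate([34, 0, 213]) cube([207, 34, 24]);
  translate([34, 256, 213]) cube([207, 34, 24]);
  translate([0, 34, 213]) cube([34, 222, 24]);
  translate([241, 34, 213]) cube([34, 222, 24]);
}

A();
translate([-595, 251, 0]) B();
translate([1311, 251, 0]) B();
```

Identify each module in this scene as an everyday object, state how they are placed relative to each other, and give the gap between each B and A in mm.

Each stool's nearest face is 320 mm from the table's bounding box.

A is a table. B is a stool. Two stools sit around the table at the −x, +x sides. The gap between each stool and the table is 320 mm.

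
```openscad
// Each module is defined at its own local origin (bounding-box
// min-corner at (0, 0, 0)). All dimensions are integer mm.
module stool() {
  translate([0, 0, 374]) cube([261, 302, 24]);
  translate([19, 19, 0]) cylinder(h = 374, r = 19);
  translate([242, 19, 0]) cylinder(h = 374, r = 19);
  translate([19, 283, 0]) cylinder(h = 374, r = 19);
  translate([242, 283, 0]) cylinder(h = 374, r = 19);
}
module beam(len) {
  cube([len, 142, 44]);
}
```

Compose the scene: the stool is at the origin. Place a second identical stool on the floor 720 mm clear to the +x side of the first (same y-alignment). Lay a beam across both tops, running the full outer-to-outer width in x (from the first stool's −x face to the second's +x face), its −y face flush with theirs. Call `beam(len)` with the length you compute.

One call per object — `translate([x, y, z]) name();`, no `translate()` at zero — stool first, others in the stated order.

stool();
translate([981, 0, 0]) stool();
translate([0, 0, 398]) beam(1242);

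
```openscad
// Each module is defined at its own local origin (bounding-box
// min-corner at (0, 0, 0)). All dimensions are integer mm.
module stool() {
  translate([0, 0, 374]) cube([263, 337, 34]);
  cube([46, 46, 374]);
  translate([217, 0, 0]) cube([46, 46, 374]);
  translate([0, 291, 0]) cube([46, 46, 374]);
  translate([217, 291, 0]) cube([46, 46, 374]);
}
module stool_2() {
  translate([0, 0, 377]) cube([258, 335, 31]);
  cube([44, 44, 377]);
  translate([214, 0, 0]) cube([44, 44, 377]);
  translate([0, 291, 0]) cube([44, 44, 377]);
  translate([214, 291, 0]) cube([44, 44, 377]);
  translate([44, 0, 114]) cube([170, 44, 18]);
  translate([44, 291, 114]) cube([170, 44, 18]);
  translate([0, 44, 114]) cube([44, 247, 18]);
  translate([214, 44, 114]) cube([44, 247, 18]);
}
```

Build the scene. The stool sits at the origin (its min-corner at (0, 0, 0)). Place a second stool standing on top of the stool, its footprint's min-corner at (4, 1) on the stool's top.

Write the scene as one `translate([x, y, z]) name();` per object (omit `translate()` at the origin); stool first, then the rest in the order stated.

stool();
translate([4, 1, 408]) stool_2();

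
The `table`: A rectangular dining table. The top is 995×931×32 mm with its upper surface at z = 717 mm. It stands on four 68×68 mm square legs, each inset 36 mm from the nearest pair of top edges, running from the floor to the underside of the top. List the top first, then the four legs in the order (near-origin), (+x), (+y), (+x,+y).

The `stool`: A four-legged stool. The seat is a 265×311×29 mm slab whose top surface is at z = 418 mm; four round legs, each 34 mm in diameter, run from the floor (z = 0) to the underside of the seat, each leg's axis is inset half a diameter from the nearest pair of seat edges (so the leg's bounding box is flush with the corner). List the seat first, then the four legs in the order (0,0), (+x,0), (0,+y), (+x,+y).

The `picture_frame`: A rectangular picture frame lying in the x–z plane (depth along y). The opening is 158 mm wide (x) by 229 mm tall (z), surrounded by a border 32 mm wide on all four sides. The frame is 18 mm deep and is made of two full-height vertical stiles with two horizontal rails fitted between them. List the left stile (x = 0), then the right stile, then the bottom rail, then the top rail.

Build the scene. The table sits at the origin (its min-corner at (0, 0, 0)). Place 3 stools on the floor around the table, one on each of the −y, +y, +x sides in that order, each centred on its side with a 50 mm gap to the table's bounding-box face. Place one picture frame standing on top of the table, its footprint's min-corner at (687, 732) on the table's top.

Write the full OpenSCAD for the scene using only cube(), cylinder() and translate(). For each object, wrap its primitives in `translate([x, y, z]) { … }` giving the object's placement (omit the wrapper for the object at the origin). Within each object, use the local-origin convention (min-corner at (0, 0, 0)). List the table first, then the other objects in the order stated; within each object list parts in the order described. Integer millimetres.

translate([0, 0, 685]) cube([995, 931, 32]);
translate([36, 36, 0]) cube([68, 68, 685]);
translate([891, 36, 0]) cube([68, 68, 685]);
translate([36, 827, 0]) cube([68, 68, 685]);
translate([891, 827, 0]) cube([68, 68, 685]);
translate([365, -361, 0]) {
  translate([0, 0, 389]) cube([265, 311, 29]);
  translate([17, 17, 0]) cylinder(h = 389, r = 17);
  translate([248, 17, 0]) cylinder(h = 389, r = 17);
  translate([17, 294, 0]) cylinder(h = 389, r = 17);
  translate([248, 294, 0]) cylinder(h = 389, r = 17);
}
translate([365, 981, 0]) {
  translate([0, 0, 389]) cube([265, 311, 29]);
  translate([17, 17, 0]) cylinder(h = 389, r = 17);
  translate([248, 17, 0]) cylinder(h = 389, r = 17);
  translate([17, 294, 0]) cylinder(h = 389, r = 17);
  translate([248, 294, 0]) cylinder(h = 389, r = 17);
}
translate([1045, 310, 0]) {
  translate([0, 0, 389]) cube([265, 311, 29]);
  translate([17, 17, 0]) cylinder(h = 389, r = 17);
  translate([248, 17, 0]) cylinder(h = 389, r = 17);
  translate([17, 294, 0]) cylinder(h = 389, r = 17);
  translate([248, 294, 0]) cylinder(h = 389, r = 17);
}
translate([687, 732, 717]) {
  cube([32, 18, 293]);
  translate([190, 0, 0]) cube([32, 18, 293]);
  translate([32, 0, 0]) cube([158, 18, 32]);
  translate([32, 0, 261]) cube([158, 18, 32]);
}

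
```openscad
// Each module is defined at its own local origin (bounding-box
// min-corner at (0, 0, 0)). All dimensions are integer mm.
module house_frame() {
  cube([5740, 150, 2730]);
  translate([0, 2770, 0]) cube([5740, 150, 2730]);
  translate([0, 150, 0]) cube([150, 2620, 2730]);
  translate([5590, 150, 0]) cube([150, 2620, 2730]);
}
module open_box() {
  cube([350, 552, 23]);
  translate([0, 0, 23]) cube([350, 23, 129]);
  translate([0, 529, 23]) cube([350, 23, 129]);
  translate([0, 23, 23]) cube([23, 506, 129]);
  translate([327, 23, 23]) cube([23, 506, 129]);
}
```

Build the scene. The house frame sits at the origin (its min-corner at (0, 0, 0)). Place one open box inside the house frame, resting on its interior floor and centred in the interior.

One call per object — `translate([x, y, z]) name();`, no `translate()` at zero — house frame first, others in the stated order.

house_frame();
translate([2695, 1184, 0]) open_box();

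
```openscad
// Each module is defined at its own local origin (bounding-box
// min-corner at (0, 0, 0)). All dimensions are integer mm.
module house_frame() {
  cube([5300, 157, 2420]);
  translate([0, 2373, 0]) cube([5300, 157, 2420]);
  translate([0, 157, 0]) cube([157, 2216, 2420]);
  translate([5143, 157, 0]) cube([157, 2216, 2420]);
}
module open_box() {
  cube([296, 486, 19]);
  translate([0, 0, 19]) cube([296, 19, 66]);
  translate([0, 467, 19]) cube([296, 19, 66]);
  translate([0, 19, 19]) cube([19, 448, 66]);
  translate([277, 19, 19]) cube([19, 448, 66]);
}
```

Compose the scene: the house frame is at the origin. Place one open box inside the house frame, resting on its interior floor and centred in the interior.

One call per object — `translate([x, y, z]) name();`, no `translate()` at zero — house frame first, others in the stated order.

house_frame();
translate([2502, 1022, 0]) open_box();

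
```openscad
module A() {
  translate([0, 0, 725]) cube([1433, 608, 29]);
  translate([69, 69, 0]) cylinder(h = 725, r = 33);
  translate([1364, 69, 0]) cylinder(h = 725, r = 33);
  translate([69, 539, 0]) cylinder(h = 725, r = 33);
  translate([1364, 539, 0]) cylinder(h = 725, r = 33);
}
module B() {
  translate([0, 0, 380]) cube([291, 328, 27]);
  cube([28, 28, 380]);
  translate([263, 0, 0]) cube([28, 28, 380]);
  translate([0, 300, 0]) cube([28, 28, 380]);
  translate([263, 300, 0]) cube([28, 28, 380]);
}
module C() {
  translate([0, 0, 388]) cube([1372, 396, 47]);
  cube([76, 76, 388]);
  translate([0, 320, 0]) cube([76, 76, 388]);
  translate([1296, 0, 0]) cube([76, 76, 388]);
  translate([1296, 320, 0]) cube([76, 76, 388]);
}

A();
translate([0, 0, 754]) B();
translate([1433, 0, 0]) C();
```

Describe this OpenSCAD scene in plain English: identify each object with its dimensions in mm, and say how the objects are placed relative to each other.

A is a rectangular dining table. The top is 1433×608×29 mm with its upper surface at z = 754 mm. It stands on four round legs of 66 mm diameter, each leg's bounding box inset 36 mm from the nearest pair of top edges, running from the floor to the underside of the top.

B is a four-legged stool. The seat is a 291×328×27 mm slab whose top surface is at z = 407 mm; four square legs, each 28×28 mm in cross-section, run from the floor (z = 0) to the underside of the seat, each flush with a corner of the seat.

C is a bench: a 1372×396 mm seat slab, 47 mm thick, top at z = 435 mm, on four 76×76 mm square legs flush with the seat corners and standing on z = 0.

The stool is on top of the table. The bench is against the table's +x side, with their −y faces flush.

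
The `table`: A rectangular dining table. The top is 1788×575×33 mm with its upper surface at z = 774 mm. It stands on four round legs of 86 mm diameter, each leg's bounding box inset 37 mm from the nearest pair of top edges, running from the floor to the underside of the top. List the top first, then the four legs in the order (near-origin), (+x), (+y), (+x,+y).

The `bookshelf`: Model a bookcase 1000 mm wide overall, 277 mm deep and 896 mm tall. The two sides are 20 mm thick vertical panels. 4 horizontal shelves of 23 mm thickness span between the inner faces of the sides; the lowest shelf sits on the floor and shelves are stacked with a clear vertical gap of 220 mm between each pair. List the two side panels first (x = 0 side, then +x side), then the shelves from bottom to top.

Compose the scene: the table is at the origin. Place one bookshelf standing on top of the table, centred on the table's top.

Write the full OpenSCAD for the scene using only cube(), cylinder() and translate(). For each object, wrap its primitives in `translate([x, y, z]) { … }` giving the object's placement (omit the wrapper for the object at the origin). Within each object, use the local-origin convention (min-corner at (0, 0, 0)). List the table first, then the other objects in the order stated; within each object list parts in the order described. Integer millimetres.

translate([0, 0, 741]) cube([1788, 575, 33]);
translate([80, 80, 0]) cylinder(h = 741, r = 43);
translate([1708, 80, 0]) cylinder(h = 741, r = 43);
translate([80, 495, 0]) cylinder(h = 741, r = 43);
translate([1708, 495, 0]) cylinder(h = 741, r = 43);
translate([394, 149, 774]) {
  cube([20, 277, 896]);
  translate([980, 0, 0]) cube([20, 277, 896]);
  translate([20, 0, 0]) cube([960, 277, 23]);
  translate([20, 0, 243]) cube([960, 277, 23]);
  translate([20, 0, 486]) cube([960, 277, 23]);
  translate([20, 0, 729]) cube([960, 277, 23]);
}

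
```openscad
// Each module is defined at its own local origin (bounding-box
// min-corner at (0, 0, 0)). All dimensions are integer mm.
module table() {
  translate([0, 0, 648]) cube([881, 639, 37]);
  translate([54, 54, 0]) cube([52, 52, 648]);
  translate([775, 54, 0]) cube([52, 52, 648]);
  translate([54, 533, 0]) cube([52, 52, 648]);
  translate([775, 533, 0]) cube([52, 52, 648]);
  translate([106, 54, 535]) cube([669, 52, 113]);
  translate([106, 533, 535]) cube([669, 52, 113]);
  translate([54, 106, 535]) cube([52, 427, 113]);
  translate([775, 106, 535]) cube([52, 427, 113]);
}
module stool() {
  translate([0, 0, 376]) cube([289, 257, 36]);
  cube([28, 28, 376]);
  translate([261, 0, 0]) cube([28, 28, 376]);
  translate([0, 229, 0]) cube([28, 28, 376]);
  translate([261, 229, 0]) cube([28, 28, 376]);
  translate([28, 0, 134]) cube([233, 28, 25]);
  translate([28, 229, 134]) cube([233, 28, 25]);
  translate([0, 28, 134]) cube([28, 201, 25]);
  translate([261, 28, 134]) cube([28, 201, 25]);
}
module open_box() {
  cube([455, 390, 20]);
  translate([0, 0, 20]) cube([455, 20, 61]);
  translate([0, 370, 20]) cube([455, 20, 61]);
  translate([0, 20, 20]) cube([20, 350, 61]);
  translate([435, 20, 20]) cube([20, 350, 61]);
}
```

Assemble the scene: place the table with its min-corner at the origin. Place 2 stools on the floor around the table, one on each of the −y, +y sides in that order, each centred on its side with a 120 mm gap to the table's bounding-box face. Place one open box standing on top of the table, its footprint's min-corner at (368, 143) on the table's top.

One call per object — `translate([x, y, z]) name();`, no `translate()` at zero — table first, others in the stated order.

table();
translate([296, -377, 0]) stool();
translate([296, 759, 0]) stool();
translate([368, 143, 685]) open_box();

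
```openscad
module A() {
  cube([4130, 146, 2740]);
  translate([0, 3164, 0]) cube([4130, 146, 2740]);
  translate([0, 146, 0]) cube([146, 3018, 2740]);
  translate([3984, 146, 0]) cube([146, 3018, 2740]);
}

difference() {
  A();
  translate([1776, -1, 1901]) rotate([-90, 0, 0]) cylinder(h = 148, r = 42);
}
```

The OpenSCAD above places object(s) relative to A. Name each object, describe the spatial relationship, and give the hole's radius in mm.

A is a house frame. The house frame has a circular hole through its front wall. The hole's radius is 42 mm.

The subtracted cylinder has r = 42 mm.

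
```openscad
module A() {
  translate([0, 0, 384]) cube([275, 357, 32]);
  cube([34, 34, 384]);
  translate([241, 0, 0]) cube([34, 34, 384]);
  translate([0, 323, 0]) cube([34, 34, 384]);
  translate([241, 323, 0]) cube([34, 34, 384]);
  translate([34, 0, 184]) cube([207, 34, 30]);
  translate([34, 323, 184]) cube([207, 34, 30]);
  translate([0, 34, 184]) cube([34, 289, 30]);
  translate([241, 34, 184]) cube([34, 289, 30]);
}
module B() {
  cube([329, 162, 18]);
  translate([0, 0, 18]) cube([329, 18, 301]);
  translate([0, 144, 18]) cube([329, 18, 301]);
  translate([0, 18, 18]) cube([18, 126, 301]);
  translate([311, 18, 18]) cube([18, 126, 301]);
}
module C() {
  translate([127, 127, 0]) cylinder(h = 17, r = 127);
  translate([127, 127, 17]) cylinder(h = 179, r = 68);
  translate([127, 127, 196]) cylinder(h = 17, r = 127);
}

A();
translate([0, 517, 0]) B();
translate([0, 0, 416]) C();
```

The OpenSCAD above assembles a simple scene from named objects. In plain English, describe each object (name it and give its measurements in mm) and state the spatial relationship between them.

A is a four-legged stool. The seat is 275×357 mm, 32 mm thick, top at z = 416 mm. It stands on four square legs, each 34×34 mm in cross-section, from z = 0 to the seat underside, each flush with a corner of the seat. Four stretchers, 34 mm wide and 30 mm tall, connect adjacent legs with their undersides at z = 184 mm, each running between the inner faces of the legs it joins and aligned with the legs' outer faces on the other axis.

B is an open storage box with external size 329×162×319 mm and wall thickness 18 mm (the base is also 18 mm thick). The base covers the whole footprint; the four walls stand on the base, with the y-facing walls full-width and the x-facing walls fitting between their inner faces.

C is a spool: two coaxial disc flanges of radius 127 mm and thickness 17 mm, joined by a core cylinder of radius 68 mm and height 179 mm. The lower flange rests on z = 0 and the three cylinders share a vertical axis.

The open box is on the floor beside the stool on its +y side. The spool is on top of the stool.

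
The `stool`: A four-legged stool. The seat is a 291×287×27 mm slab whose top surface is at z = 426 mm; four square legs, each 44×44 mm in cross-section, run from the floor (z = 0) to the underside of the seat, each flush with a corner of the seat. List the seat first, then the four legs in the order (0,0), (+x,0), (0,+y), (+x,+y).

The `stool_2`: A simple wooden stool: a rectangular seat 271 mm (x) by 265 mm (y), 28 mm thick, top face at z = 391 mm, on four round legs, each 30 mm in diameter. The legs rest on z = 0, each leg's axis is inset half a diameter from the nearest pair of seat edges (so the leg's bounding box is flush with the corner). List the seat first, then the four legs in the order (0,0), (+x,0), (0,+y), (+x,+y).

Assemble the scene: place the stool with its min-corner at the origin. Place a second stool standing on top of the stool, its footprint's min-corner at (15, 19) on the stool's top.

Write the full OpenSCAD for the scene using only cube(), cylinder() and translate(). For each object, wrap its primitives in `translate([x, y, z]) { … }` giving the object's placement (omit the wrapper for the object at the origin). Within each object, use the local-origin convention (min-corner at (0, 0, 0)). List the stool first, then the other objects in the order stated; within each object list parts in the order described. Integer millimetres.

translate([0, 0, 399]) cube([291, 287, 27]);
cube([44, 44, 399]);
translate([247, 0, 0]) cube([44, 44, 399]);
translate([0, 243, 0]) cube([44, 44, 399]);
translate([247, 243, 0]) cube([44, 44, 399]);
translate([15, 19, 426]) {
  translate([0, 0, 363]) cube([271, 265, 28]);
  translate([15, 15, 0]) cylinder(h = 363, r = 15);
  translate([256, 15, 0]) cylinder(h = 363, r = 15);
  translate([15, 250, 0]) cylinder(h = 363, r = 15);
  translate([256, 250, 0]) cylinder(h = 363, r = 15);
}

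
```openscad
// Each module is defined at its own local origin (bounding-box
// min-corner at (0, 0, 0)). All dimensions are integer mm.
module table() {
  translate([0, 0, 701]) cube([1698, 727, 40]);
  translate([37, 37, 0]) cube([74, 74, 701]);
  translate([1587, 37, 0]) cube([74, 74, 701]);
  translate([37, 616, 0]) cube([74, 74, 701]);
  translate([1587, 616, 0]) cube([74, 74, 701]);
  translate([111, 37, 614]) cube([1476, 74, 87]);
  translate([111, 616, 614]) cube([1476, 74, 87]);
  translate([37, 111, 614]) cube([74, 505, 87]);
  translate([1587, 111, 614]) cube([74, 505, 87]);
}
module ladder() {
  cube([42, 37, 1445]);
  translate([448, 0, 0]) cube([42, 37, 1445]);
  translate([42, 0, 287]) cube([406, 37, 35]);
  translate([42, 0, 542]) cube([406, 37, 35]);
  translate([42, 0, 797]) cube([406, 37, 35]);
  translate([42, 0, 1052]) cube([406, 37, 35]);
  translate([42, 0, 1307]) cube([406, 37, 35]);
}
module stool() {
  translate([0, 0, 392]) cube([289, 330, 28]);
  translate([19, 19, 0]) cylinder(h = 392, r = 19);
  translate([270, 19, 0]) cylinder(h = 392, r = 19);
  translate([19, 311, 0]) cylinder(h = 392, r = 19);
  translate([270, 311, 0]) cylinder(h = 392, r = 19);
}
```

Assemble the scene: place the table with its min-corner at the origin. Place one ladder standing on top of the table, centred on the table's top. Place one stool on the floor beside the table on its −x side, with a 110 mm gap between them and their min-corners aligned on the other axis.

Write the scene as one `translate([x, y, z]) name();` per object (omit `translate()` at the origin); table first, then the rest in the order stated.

table();
translate([604, 345, 741]) ladder();
translate([-399, 0, 0]) stool();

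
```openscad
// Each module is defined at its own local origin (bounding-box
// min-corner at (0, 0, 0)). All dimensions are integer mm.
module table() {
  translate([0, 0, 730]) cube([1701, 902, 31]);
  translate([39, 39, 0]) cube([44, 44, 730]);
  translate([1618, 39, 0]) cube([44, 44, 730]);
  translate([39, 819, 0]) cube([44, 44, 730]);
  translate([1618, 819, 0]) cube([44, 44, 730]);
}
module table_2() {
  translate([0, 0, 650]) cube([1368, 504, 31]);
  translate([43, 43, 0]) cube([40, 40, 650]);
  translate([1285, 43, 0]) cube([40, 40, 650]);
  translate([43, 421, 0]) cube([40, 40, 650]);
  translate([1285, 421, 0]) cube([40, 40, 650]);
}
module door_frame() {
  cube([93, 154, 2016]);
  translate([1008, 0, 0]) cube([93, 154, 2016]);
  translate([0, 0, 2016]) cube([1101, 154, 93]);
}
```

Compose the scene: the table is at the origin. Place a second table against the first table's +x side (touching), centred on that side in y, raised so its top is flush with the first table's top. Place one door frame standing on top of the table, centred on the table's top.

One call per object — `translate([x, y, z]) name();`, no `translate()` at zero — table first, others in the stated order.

table();
translate([1701, 199, 80]) table_2();
translate([300, 374, 761]) door_frame();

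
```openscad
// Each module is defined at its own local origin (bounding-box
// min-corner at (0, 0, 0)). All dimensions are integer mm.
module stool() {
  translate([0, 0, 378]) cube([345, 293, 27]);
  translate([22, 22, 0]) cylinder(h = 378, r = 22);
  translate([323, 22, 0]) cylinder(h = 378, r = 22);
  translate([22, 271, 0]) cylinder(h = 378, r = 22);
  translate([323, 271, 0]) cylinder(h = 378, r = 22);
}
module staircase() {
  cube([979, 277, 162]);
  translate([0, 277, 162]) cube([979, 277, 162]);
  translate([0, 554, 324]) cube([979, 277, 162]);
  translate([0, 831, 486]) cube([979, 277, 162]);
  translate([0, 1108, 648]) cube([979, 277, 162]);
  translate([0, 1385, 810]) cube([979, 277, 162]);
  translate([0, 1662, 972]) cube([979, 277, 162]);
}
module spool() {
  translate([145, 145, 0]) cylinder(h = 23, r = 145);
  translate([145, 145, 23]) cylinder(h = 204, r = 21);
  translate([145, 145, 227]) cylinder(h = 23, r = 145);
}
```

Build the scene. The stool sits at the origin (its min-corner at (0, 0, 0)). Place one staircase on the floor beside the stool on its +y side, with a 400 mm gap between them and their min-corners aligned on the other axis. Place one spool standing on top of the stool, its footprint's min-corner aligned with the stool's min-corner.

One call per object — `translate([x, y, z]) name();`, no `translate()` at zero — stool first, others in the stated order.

stool();
translate([0, 693, 0]) staircase();
translate([0, 0, 405]) spool();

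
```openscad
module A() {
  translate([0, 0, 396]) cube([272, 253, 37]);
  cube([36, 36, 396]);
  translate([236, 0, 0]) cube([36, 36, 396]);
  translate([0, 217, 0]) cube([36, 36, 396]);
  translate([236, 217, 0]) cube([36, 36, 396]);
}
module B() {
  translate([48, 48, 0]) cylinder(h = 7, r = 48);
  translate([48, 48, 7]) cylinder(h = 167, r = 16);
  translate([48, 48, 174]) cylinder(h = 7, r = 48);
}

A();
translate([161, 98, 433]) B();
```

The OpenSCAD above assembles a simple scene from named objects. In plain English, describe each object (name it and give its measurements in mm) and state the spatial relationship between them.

A is a simple wooden stool: a rectangular seat 272 mm (x) by 253 mm (y), 37 mm thick, top face at z = 433 mm, on four square legs, each 36×36 mm in cross-section. The legs rest on z = 0, each flush with a corner of the seat.

B is a spool: two coaxial disc flanges of radius 48 mm and thickness 7 mm, joined by a core cylinder of radius 16 mm and height 167 mm. The lower flange rests on z = 0 and the three cylinders share a vertical axis.

The spool is on top of the stool.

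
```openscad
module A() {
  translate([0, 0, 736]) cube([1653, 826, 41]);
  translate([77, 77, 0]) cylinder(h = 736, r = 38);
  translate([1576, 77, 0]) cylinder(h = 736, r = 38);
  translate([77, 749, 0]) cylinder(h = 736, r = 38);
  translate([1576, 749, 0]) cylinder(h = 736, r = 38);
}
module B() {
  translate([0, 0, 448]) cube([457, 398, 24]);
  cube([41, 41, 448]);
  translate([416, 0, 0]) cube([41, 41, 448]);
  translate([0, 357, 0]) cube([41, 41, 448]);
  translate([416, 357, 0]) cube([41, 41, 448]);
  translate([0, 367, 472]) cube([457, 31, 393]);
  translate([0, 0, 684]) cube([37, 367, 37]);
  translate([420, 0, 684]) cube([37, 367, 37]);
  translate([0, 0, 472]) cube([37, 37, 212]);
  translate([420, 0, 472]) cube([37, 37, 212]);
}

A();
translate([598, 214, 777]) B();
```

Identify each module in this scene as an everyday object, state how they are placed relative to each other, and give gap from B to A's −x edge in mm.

A is a table. B is a chair. The chair is on top of the table, centred. The gap from the chair to the table's −x edge is 598 mm.

The chair's min-x is at 598; the table's min-x is 0; gap = 598 mm.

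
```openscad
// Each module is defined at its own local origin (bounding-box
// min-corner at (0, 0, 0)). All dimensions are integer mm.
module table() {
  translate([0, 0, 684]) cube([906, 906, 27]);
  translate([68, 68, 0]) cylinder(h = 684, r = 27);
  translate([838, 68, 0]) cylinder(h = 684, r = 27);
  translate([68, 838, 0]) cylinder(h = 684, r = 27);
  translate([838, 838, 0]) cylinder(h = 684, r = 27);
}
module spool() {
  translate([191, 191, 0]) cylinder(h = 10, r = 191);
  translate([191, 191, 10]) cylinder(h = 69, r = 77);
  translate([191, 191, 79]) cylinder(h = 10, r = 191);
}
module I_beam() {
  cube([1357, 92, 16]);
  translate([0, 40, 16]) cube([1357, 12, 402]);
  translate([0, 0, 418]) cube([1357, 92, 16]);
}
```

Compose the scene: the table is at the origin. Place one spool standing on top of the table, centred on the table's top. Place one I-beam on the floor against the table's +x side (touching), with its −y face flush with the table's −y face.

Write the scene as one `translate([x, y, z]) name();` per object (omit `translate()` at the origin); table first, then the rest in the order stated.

table();
translate([262, 262, 711]) spool();
translate([906, 0, 0]) I_beam();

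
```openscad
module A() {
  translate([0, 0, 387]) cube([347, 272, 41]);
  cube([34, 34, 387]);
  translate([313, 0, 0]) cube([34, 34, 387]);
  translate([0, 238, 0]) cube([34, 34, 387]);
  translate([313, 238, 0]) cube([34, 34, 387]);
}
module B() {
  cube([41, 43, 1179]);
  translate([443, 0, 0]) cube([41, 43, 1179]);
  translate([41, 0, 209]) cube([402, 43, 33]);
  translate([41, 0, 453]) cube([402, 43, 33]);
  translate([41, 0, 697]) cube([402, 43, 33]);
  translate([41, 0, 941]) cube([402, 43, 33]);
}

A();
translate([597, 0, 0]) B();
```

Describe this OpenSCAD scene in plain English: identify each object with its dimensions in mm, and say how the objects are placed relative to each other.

A is a simple wooden stool: a rectangular seat 347 mm (x) by 272 mm (y), 41 mm thick, top face at z = 428 mm, on four square legs, each 34×34 mm in cross-section. The legs rest on z = 0, each flush with a corner of the seat.

B is a wooden ladder with two side rails of 41×43 mm section and 1179 mm height, set 484 mm apart overall. Between them run 4 rectangular rungs (43 mm deep, 33 mm thick), front faces flush with the rails' −y face. The bottom of the first rung is 209 mm above the floor and each subsequent rung is 244 mm higher than the one below.

The ladder is on the floor beside the stool on its +x side.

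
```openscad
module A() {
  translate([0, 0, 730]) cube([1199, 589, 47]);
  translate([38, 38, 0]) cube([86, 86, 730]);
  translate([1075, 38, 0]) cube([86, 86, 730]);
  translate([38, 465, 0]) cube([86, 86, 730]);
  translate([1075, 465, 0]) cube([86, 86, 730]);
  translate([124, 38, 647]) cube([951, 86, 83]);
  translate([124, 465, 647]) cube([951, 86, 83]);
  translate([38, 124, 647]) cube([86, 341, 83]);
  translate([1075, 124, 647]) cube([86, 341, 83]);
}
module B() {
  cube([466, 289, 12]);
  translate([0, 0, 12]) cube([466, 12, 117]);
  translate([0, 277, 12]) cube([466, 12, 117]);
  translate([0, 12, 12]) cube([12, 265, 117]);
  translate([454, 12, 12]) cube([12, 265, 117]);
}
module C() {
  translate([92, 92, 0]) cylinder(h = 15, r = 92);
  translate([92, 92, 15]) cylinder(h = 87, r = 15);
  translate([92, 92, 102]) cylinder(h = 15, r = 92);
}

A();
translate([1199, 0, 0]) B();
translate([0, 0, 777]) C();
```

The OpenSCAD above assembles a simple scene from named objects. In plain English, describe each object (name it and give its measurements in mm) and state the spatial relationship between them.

A is a table: top 1199 mm (x) × 589 mm (y), 47 mm thick, upper face at z = 777 mm, on four 86×86 mm square legs, each inset 38 mm from the nearest pair of top edges, running from z = 0 to the bottom of the top. Four apron rails, 86 mm thick and 83 mm tall, run between adjacent legs with their top edges flush with the underside of the top and their outer faces flush with the legs' outer faces.

B is an open-topped rectangular box: outside dimensions 466×289×129 mm, with a uniform wall and base thickness of 12 mm. The base is a full 466×289 slab on the floor; four walls sit on top of the base. The front and back walls (the −y and +y sides) span the full width; the two side walls fit between them.

C is a spool: two coaxial disc flanges of radius 92 mm and thickness 15 mm, joined by a core cylinder of radius 15 mm and height 87 mm. The lower flange rests on z = 0 and the three cylinders share a vertical axis.

The open box is against the table's +x side, with their −y faces flush. The spool is on top of the table.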